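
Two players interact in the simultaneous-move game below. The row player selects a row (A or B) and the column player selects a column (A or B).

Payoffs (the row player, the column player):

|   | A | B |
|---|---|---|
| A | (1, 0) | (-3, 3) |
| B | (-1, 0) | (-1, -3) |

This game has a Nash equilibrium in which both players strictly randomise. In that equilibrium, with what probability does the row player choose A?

Let p be the probability that the row player plays A. In a completely mixed equilibrium, the column player must be indifferent between A and B.
The column player's expected payoff from A is 0; from B it is 3p − 3(1−p).
Setting these equal: 0 = 6p − 3, so p = 1/2.

1/2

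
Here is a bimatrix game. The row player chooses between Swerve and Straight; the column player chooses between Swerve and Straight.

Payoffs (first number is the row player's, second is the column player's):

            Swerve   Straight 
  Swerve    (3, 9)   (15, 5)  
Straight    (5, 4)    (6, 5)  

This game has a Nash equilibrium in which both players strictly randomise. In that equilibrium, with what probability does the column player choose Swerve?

Let y be the probability that the column player plays Swerve. In a completely mixed equilibrium, the row player must be indifferent between Swerve and Straight.
The row player's expected payoff from Swerve is 3y + 15(1−y); from Straight it is 5y + 6(1−y).
Setting these equal: −12y + 15 = −y + 6, so y = 9/11.

9/11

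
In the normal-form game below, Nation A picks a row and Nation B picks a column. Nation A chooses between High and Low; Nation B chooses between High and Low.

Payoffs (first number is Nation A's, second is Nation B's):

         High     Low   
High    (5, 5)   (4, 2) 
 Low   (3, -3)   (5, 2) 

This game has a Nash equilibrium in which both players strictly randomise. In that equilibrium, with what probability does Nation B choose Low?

Let y be the probability that Nation B plays High. In a completely mixed equilibrium, Nation A must be indifferent between High and Low.
Nation A's expected payoff from High is 5y + 4(1−y); from Low it is 3y + 5(1−y).
Setting these equal: y + 4 = −2y + 5, so y = 1/3.
Therefore Nation B plays Low with probability 1 − 1/3 = 2/3.

2/3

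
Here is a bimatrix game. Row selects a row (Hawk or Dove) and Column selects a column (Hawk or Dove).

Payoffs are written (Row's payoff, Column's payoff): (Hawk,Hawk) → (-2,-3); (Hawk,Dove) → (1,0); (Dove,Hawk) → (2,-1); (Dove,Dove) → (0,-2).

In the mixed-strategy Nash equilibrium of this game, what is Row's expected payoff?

2/5

First find q, the probability Column plays Hawk, from Row's indifference between Hawk and Dove: −2q + (1−q) = 2q, giving q = 1/5.
Since Row is indifferent in equilibrium, Row's expected payoff equals the payoff from either row against (1/5, 4/5). Using Hawk: −2(1/5) + (4/5) = 2/5.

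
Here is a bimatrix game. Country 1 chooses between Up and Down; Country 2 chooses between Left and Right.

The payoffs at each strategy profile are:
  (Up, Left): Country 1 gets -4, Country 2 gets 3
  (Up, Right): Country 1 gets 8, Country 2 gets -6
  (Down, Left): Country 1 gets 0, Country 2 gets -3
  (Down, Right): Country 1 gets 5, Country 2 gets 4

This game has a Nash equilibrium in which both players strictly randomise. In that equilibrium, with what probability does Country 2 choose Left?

3/7

Let c be the probability that Country 2 plays Left. In a completely mixed equilibrium, Country 1 must be indifferent between Up and Down.
Country 1's expected payoff from Up is −4c + 8(1−c); from Down it is 5(1−c).
Setting these equal: −12c + 8 = −5c + 5, so c = 3/7.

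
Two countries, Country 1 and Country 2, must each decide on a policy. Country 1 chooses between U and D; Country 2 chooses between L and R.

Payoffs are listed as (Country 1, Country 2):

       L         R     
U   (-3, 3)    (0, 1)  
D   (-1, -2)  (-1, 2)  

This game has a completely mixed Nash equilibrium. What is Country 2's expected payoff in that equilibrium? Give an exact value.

4/3

First find x, the probability Country 1 plays U, from Country 2's indifference between L and R: 3x − 2(1−x) = x + 2(1−x), giving x = 2/3.
Since Country 2 is indifferent in equilibrium, Country 2's expected payoff equals the payoff from either column against (2/3, 1/3). Using L: 3(2/3) − 2(1/3) = 4/3.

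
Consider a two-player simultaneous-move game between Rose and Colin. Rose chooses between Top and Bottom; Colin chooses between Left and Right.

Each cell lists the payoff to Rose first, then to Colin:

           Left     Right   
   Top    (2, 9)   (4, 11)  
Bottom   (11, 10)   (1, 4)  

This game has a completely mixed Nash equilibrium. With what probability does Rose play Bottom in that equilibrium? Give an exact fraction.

1/4

Let r be the probability that Rose plays Top. In a completely mixed equilibrium, Colin must be indifferent between Left and Right.
Colin's expected payoff from Left is 9r + 10(1−r); from Right it is 11r + 4(1−r).
Setting these equal: −r + 10 = 7r + 4, so r = 3/4.
Therefore Rose plays Bottom with probability 1 − 3/4 = 1/4.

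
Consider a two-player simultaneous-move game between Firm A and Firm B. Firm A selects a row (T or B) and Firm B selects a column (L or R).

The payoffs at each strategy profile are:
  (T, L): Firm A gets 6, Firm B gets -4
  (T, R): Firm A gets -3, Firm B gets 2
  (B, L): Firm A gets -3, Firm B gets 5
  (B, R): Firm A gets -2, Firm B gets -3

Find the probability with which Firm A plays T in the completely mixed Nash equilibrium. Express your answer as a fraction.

4/7

Let r be the probability that Firm A plays T. In a completely mixed equilibrium, Firm B must be indifferent between L and R.
Firm B's expected payoff from L is −4r + 5(1−r); from R it is 2r − 3(1−r).
Setting these equal: −9r + 5 = 5r − 3, so r = 4/7.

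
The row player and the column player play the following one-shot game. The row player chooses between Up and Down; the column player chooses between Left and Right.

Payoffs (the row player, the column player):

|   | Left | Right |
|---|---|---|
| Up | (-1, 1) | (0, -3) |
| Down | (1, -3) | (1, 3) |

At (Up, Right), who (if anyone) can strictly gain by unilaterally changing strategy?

Both

The row player at (Up, Right) earns 0; deviating to Down yields 1 — a strict improvement.
The column player earns -3; deviating to Left yields 1 — a strict improvement.
Both the row player and the column player have strictly profitable deviations.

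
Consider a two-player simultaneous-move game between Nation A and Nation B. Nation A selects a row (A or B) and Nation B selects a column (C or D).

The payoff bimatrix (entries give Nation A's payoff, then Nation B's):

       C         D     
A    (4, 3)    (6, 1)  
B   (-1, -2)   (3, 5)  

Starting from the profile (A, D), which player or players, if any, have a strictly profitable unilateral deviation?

Nation A at (A, D) earns 6; deviating to B yields 3 — not better.
Nation B earns 1; deviating to C yields 3 — a strict improvement.
Only Nation B has a strictly profitable deviation.

Nation B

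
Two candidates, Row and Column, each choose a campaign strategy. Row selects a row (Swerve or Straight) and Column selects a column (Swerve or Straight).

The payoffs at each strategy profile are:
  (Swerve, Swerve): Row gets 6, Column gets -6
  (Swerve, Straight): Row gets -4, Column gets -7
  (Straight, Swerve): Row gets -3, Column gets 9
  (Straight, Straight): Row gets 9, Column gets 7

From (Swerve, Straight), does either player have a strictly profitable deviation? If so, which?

Row at (Swerve, Straight) earns -4; deviating to Straight yields 9 — a strict improvement.
Column earns -7; deviating to Swerve yields -6 — a strict improvement.
Both Row and Column have strictly profitable deviations.

Both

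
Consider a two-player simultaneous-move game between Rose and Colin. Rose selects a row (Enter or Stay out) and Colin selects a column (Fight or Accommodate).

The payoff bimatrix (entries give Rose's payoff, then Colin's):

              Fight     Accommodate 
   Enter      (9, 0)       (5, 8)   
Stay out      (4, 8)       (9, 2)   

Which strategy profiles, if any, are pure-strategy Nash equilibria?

(Enter, Fight): Colin prefers Accommodate (8 > 0) — not an equilibrium.
(Enter, Accommodate): Rose prefers Stay out (9 > 5) — not an equilibrium.
(Stay out, Fight): Rose prefers Enter (9 > 4) — not an equilibrium.
(Stay out, Accommodate): Colin prefers Fight (8 > 2) — not an equilibrium.

none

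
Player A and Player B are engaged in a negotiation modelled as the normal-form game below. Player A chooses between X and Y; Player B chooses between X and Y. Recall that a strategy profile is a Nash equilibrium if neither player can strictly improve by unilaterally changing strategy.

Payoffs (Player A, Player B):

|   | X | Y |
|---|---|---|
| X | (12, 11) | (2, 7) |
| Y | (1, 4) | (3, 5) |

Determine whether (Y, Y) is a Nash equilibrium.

Yes

At (Y, Y), Player A earns 3; switching to X would give 2, so Player A has no profitable deviation.
Player B earns 5; switching to X would give 4, so Player B has no profitable deviation.
Neither player can gain by a unilateral deviation, so this profile is a Nash equilibrium.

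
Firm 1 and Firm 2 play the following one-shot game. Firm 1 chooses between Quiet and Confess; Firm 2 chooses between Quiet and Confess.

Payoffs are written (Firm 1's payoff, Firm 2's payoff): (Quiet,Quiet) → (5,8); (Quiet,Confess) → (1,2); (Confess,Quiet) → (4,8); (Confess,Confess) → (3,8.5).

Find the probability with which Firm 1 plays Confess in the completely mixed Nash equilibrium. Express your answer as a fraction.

Let x be the probability that Firm 1 plays Quiet. In a completely mixed equilibrium, Firm 2 must be indifferent between Quiet and Confess.
Firm 2's expected payoff from Quiet is 8x + 8(1−x); from Confess it is 2x + 8.5(1−x).
Setting these equal: 8 = −6.5x + 8.5, so x = 1/13.
Therefore Firm 1 plays Confess with probability 1 − 1/13 = 12/13.

12/13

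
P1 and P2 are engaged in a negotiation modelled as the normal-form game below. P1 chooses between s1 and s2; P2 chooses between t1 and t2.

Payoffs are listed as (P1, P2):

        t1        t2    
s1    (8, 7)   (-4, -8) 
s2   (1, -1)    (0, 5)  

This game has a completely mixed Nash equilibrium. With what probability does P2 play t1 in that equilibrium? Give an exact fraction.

Let c be the probability that P2 plays t1. In a completely mixed equilibrium, P1 must be indifferent between s1 and s2.
P1's expected payoff from s1 is 8c − 4(1−c); from s2 it is c.
Setting these equal: 12c − 4 = c, so c = 4/11.

4/11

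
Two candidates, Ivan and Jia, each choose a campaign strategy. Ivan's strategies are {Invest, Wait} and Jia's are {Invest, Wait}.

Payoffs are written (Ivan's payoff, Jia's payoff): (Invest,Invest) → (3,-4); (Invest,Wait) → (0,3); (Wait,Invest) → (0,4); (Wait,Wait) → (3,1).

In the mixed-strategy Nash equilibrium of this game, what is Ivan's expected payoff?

First find q, the probability Jia plays Invest, from Ivan's indifference between Invest and Wait: 3q = 3(1−q), giving q = 1/2.
Since Ivan is indifferent in equilibrium, Ivan's expected payoff equals the payoff from either row against (1/2, 1/2). Using Invest: 3(1/2) = 3/2.

3/2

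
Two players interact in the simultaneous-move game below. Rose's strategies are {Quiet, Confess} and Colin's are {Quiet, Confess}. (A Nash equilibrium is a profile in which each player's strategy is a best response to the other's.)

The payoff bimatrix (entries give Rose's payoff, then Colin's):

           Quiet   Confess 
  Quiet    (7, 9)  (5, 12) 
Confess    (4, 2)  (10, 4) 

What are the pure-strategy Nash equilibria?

(Confess, Confess)

(Quiet, Quiet): Colin prefers Confess (12 > 9) — not an equilibrium.
(Quiet, Confess): Rose prefers Confess (10 > 5) — not an equilibrium.
(Confess, Quiet): Rose prefers Quiet (7 > 4); Colin prefers Confess (4 > 2) — not an equilibrium.
(Confess, Confess): Rose gets 10 ≥ 5 from Quiet, and Colin gets 4 ≥ 2 from Quiet — Nash equilibrium.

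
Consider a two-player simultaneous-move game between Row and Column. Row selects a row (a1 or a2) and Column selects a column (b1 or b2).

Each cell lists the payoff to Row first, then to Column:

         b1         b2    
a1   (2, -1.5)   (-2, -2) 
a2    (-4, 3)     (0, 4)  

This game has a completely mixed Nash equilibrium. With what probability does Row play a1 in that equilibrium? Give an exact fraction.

2/3

Let p be the probability that Row plays a1. In a completely mixed equilibrium, Column must be indifferent between b1 and b2.
Column's expected payoff from b1 is −1.5p + 3(1−p); from b2 it is −2p + 4(1−p).
Setting these equal: −4.5p + 3 = −6p + 4, so p = 2/3.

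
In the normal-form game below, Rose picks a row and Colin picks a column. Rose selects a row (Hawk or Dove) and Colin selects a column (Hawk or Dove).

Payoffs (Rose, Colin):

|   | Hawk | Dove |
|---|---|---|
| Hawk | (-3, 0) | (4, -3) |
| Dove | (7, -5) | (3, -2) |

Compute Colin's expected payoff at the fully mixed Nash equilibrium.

-5/2

First find p, the probability Rose plays Hawk, from Colin's indifference between Hawk and Dove: −5(1−p) = −3p − 2(1−p), giving p = 1/2.
Since Colin is indifferent in equilibrium, Colin's expected payoff equals the payoff from either column against (1/2, 1/2). Using Hawk: −5(1/2) = -5/2.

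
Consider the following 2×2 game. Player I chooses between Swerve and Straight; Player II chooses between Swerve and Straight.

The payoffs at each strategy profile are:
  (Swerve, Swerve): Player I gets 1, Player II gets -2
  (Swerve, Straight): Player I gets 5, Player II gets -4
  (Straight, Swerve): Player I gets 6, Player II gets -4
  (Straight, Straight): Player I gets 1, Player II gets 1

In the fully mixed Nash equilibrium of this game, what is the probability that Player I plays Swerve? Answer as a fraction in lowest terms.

Let r be the probability that Player I plays Swerve. In a completely mixed equilibrium, Player II must be indifferent between Swerve and Straight.
Player II's expected payoff from Swerve is −2r − 4(1−r); from Straight it is −4r + (1−r).
Setting these equal: 2r − 4 = −5r + 1, so r = 5/7.

5/7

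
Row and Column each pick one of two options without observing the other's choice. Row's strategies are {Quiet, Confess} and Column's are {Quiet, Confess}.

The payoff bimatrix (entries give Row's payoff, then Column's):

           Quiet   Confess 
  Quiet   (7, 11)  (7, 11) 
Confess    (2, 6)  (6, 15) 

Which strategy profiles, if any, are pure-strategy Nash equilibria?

(Quiet, Quiet) and (Quiet, Confess)

(Quiet, Quiet): Row gets 7 ≥ 2 from Confess, and Column gets 11 ≥ 11 from Confess — Nash equilibrium.
(Quiet, Confess): Row gets 7 ≥ 6 from Confess, and Column gets 11 ≥ 11 from Quiet — Nash equilibrium.
(Confess, Quiet): Row prefers Quiet (7 > 2); Column prefers Confess (15 > 6) — not an equilibrium.
(Confess, Confess): Row prefers Quiet (7 > 6) — not an equilibrium.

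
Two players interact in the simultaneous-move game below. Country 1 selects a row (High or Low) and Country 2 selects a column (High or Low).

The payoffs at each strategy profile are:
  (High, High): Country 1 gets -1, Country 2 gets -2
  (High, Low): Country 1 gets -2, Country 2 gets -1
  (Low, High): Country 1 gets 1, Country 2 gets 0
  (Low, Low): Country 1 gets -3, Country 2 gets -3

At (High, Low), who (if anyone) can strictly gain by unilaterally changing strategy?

Country 1 at (High, Low) earns -2; deviating to Low yields -3 — not better.
Country 2 earns -1; deviating to High yields -2 — not better.
Neither player can strictly improve; the profile is a Nash equilibrium.

Neither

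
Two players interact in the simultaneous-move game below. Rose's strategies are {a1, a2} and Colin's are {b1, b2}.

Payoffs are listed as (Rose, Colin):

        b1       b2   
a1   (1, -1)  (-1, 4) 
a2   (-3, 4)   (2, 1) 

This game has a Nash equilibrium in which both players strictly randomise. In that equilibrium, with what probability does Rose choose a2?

Let x be the probability that Rose plays a1. In a completely mixed equilibrium, Colin must be indifferent between b1 and b2.
Colin's expected payoff from b1 is −x + 4(1−x); from b2 it is 4x + (1−x).
Setting these equal: −5x + 4 = 3x + 1, so x = 3/8.
Therefore Rose plays a2 with probability 1 − 3/8 = 5/8.

5/8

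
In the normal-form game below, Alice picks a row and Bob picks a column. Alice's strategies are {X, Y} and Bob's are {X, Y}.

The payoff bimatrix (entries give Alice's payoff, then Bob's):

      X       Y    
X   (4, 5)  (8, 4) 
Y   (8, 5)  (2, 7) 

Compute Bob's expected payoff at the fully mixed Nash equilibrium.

5

First find x, the probability Alice plays X, from Bob's indifference between X and Y: 5x + 5(1−x) = 4x + 7(1−x), giving x = 2/3.
Since Bob is indifferent in equilibrium, Bob's expected payoff equals the payoff from either column against (2/3, 1/3). Using X: 5(2/3) + 5(1/3) = 5.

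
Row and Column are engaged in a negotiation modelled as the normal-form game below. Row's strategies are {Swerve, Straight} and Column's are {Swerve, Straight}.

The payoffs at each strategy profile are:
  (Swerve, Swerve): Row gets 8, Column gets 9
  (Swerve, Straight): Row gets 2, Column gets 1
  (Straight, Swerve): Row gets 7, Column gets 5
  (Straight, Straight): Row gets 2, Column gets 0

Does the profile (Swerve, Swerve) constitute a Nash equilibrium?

Yes

At (Swerve, Swerve), Row earns 8; switching to Straight would give 7, so Row has no profitable deviation.
Column earns 9; switching to Straight would give 1, so Column has no profitable deviation.
Neither player can gain by a unilateral deviation, so this profile is a Nash equilibrium.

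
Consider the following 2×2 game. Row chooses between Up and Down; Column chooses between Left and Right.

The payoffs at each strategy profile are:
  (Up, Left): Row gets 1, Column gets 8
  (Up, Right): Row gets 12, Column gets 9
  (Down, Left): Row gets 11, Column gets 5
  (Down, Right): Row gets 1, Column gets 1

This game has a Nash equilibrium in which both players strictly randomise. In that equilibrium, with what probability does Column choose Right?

10/21

Let y be the probability that Column plays Left. In a completely mixed equilibrium, Row must be indifferent between Up and Down.
Row's expected payoff from Up is y + 12(1−y); from Down it is 11y + (1−y).
Setting these equal: −11y + 12 = 10y + 1, so y = 11/21.
Therefore Column plays Right with probability 1 − 11/21 = 10/21.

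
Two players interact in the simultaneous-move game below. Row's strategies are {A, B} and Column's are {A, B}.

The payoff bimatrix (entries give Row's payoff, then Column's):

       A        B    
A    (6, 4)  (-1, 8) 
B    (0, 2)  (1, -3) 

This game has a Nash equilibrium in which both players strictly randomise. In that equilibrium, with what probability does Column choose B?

3/4

Let q be the probability that Column plays A. In a completely mixed equilibrium, Row must be indifferent between A and B.
Row's expected payoff from A is 6q − (1−q); from B it is (1−q).
Setting these equal: 7q − 1 = −q + 1, so q = 1/4.
Therefore Column plays B with probability 1 − 1/4 = 3/4.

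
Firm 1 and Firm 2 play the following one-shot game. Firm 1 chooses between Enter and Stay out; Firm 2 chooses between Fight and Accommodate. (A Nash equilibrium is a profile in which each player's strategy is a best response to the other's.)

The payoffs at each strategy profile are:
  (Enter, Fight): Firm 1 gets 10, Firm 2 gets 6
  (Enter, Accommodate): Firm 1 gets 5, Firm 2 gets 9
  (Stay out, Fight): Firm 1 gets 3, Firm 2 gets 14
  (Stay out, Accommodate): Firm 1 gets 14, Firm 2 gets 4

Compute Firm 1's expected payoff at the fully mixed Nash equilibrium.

First find q, the probability Firm 2 plays Fight, from Firm 1's indifference between Enter and Stay out: 10q + 5(1−q) = 3q + 14(1−q), giving q = 9/16.
Since Firm 1 is indifferent in equilibrium, Firm 1's expected payoff equals the payoff from either row against (9/16, 7/16). Using Enter: 10(9/16) + 5(7/16) = 125/16.

125/16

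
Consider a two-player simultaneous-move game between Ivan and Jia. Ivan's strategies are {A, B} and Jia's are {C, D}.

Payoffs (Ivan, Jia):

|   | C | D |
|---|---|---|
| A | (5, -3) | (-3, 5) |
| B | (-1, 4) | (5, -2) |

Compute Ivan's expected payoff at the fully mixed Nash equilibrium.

First find q, the probability Jia plays C, from Ivan's indifference between A and B: 5q − 3(1−q) = −q + 5(1−q), giving q = 4/7.
Since Ivan is indifferent in equilibrium, Ivan's expected payoff equals the payoff from either row against (4/7, 3/7). Using A: 5(4/7) − 3(3/7) = 11/7.

11/7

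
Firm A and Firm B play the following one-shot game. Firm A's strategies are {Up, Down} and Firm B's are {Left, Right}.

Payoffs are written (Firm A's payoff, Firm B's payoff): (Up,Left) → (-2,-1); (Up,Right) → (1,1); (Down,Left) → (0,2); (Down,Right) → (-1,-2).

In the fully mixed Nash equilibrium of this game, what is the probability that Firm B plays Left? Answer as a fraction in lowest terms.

1/2

Let q be the probability that Firm B plays Left. In a completely mixed equilibrium, Firm A must be indifferent between Up and Down.
Firm A's expected payoff from Up is −2q + (1−q); from Down it is −(1−q).
Setting these equal: −3q + 1 = q − 1, so q = 1/2.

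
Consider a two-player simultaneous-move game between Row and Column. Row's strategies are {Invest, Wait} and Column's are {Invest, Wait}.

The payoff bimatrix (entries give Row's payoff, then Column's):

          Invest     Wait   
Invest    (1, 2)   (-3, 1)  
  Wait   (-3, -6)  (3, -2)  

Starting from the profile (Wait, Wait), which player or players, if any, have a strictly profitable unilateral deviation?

Row at (Wait, Wait) earns 3; deviating to Invest yields -3 — not better.
Column earns -2; deviating to Invest yields -6 — not better.
Neither player can strictly improve; the profile is a Nash equilibrium.

Neither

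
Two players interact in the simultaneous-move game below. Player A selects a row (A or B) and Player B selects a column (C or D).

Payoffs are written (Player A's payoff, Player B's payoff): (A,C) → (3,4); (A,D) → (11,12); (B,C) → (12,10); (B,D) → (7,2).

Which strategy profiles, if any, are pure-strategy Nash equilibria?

(A, D) and (B, C)

(A, C): Player A prefers B (12 > 3); Player B prefers D (12 > 4) — not an equilibrium.
(A, D): Player A gets 11 ≥ 7 from B, and Player B gets 12 ≥ 4 from C — Nash equilibrium.
(B, C): Player A gets 12 ≥ 3 from A, and Player B gets 10 ≥ 2 from D — Nash equilibrium.
(B, D): Player A prefers A (11 > 7); Player B prefers C (10 > 2) — not an equilibrium.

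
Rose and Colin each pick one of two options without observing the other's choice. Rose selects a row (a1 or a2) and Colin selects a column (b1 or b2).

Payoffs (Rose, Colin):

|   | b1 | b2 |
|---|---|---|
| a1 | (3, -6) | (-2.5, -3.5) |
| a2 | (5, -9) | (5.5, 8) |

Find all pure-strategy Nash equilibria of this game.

(a1, b1): Rose prefers a2 (5 > 3); Colin prefers b2 (-3.5 > -6) — not an equilibrium.
(a1, b2): Rose prefers a2 (5.5 > -2.5) — not an equilibrium.
(a2, b1): Colin prefers b2 (8 > -9) — not an equilibrium.
(a2, b2): Rose gets 5.5 ≥ -2.5 from a1, and Colin gets 8 ≥ -9 from b1 — Nash equilibrium.

(a2, b2)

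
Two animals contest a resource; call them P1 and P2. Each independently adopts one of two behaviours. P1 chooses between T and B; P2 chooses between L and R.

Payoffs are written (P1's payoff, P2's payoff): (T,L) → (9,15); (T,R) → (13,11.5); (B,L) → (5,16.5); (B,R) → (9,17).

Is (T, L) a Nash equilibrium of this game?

Yes

At (T, L), P1 earns 9; switching to B would give 5, so P1 has no profitable deviation.
P2 earns 15; switching to R would give 11.5, so P2 has no profitable deviation.
Neither player can gain by a unilateral deviation, so this profile is a Nash equilibrium.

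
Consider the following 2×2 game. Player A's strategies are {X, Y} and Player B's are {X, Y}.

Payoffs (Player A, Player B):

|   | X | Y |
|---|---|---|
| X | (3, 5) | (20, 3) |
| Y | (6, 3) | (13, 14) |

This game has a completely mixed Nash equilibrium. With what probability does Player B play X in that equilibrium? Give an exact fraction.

7/10

Let c be the probability that Player B plays X. In a completely mixed equilibrium, Player A must be indifferent between X and Y.
Player A's expected payoff from X is 3c + 20(1−c); from Y it is 6c + 13(1−c).
Setting these equal: −17c + 20 = −7c + 13, so c = 7/10.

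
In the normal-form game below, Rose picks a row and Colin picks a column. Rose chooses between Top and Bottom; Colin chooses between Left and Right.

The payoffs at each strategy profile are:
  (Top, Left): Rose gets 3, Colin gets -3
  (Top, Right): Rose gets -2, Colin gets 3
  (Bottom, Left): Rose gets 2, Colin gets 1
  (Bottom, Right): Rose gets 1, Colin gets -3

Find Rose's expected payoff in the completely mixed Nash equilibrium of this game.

7/4

First find y, the probability Colin plays Left, from Rose's indifference between Top and Bottom: 3y − 2(1−y) = 2y + (1−y), giving y = 3/4.
Since Rose is indifferent in equilibrium, Rose's expected payoff equals the payoff from either row against (3/4, 1/4). Using Top: 3(3/4) − 2(1/4) = 7/4.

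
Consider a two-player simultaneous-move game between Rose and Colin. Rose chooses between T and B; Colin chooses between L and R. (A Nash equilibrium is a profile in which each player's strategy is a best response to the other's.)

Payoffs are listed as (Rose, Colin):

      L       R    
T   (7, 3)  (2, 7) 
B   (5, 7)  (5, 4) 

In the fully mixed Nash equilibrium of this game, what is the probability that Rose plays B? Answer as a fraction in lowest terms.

4/7

Let x be the probability that Rose plays T. In a completely mixed equilibrium, Colin must be indifferent between L and R.
Colin's expected payoff from L is 3x + 7(1−x); from R it is 7x + 4(1−x).
Setting these equal: −4x + 7 = 3x + 4, so x = 3/7.
Therefore Rose plays B with probability 1 − 3/7 = 4/7.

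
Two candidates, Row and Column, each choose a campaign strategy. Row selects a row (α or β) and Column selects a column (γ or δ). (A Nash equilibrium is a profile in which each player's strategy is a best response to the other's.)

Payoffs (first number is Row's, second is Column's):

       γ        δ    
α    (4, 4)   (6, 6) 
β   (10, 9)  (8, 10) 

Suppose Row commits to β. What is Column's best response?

Against β, Column earns 9 from γ and 10 from δ.
So δ is the best response.

δ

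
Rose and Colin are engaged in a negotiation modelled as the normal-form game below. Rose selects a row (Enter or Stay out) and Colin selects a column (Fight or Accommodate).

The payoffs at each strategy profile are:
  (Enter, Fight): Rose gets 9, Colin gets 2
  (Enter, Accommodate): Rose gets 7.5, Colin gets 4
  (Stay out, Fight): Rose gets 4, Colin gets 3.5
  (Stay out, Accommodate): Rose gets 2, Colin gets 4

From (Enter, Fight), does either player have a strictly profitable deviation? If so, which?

Rose at (Enter, Fight) earns 9; deviating to Stay out yields 4 — not better.
Colin earns 2; deviating to Accommodate yields 4 — a strict improvement.
Only Colin has a strictly profitable deviation.

Colin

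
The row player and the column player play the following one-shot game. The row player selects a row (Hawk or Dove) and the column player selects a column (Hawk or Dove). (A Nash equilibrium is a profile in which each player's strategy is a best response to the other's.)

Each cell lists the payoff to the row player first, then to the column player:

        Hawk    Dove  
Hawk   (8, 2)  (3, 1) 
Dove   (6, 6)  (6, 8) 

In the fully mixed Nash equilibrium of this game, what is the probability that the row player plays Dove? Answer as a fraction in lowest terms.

Let x be the probability that the row player plays Hawk. In a completely mixed equilibrium, the column player must be indifferent between Hawk and Dove.
The column player's expected payoff from Hawk is 2x + 6(1−x); from Dove it is x + 8(1−x).
Setting these equal: −4x + 6 = −7x + 8, so x = 2/3.
Therefore the row player plays Dove with probability 1 − 2/3 = 1/3.

1/3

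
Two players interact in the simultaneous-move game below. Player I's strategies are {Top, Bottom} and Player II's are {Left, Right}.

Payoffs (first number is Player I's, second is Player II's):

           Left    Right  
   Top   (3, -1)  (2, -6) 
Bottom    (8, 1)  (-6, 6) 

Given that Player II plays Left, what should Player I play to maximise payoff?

Against Left, Player I earns 3 from Top and 8 from Bottom.
So Bottom is the best response.

Bottom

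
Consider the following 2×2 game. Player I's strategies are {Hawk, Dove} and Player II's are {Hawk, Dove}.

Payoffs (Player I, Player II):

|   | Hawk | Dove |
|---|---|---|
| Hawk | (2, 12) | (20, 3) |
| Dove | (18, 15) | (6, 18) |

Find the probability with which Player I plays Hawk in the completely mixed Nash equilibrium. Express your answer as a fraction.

Let x be the probability that Player I plays Hawk. In a completely mixed equilibrium, Player II must be indifferent between Hawk and Dove.
Player II's expected payoff from Hawk is 12x + 15(1−x); from Dove it is 3x + 18(1−x).
Setting these equal: −3x + 15 = −15x + 18, so x = 1/4.

1/4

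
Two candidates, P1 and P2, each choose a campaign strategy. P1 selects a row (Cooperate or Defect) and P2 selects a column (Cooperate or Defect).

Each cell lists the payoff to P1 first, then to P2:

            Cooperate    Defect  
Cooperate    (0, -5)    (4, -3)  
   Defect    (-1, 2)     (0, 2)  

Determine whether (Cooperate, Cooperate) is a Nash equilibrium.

No

At (Cooperate, Cooperate), P1 earns 0; switching to Defect would give -1, so P1 has no profitable deviation.
P2 earns -5; switching to Defect would give -3, so P2 would deviate.
Since at least one player can profitably deviate, this is not a Nash equilibrium.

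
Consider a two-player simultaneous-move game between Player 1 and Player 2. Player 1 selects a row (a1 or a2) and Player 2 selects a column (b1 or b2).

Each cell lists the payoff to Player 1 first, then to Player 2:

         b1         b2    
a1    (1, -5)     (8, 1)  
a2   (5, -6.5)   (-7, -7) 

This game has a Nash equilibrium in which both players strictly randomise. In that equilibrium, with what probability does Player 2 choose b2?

4/19

Let y be the probability that Player 2 plays b1. In a completely mixed equilibrium, Player 1 must be indifferent between a1 and a2.
Player 1's expected payoff from a1 is y + 8(1−y); from a2 it is 5y − 7(1−y).
Setting these equal: −7y + 8 = 12y − 7, so y = 15/19.
Therefore Player 2 plays b2 with probability 1 − 15/19 = 4/19.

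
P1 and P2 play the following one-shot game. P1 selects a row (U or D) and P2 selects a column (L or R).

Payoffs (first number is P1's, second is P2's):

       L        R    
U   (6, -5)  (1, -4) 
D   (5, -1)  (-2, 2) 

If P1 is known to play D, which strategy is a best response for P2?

Against D, P2 earns -1 from L and 2 from R.
So R is the best response.

R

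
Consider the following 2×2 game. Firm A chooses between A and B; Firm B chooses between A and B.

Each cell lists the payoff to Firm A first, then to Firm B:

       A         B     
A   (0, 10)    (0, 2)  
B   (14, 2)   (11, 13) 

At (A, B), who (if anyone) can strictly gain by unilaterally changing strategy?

Firm A at (A, B) earns 0; deviating to B yields 11 — a strict improvement.
Firm B earns 2; deviating to A yields 10 — a strict improvement.
Both Firm A and Firm B have strictly profitable deviations.

Both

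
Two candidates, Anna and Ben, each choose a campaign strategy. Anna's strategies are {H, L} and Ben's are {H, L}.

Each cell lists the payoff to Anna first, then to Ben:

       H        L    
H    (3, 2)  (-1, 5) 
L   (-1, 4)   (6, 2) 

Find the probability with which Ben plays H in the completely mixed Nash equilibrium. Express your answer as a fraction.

Let q be the probability that Ben plays H. In a completely mixed equilibrium, Anna must be indifferent between H and L.
Anna's expected payoff from H is 3q − (1−q); from L it is −q + 6(1−q).
Setting these equal: 4q − 1 = −7q + 6, so q = 7/11.

7/11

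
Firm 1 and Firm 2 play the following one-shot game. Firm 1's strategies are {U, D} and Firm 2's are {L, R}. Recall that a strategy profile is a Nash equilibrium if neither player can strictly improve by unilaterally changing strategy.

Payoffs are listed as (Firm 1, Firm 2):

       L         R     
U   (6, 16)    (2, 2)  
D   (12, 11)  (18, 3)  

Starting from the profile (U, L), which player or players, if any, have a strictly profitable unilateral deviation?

Firm 1

Firm 1 at (U, L) earns 6; deviating to D yields 12 — a strict improvement.
Firm 2 earns 16; deviating to R yields 2 — not better.
Only Firm 1 has a strictly profitable deviation.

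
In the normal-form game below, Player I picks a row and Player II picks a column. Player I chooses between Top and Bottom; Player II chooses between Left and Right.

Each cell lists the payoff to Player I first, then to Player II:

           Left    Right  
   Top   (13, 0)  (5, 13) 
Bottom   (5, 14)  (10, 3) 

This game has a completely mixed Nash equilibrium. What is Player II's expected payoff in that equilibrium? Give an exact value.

91/12

First find p, the probability Player I plays Top, from Player II's indifference between Left and Right: 14(1−p) = 13p + 3(1−p), giving p = 11/24.
Since Player II is indifferent in equilibrium, Player II's expected payoff equals the payoff from either column against (11/24, 13/24). Using Left: 14(13/24) = 91/12.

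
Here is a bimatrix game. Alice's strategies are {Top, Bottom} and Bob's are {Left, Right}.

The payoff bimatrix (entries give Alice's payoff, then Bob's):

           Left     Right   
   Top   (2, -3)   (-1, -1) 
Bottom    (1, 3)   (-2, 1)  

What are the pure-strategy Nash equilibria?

(Top, Right)

(Top, Left): Bob prefers Right (-1 > -3) — not an equilibrium.
(Top, Right): Alice gets -1 ≥ -2 from Bottom, and Bob gets -1 ≥ -3 from Left — Nash equilibrium.
(Bottom, Left): Alice prefers Top (2 > 1) — not an equilibrium.
(Bottom, Right): Alice prefers Top (-1 > -2); Bob prefers Left (3 > 1) — not an equilibrium.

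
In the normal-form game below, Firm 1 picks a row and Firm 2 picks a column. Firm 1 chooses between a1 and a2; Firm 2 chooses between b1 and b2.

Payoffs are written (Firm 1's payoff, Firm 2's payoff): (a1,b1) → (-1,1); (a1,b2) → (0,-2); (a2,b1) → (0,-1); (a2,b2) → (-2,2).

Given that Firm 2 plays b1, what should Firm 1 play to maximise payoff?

a2

Against b1, Firm 1 earns -1 from a1 and 0 from a2.
So a2 is the best response.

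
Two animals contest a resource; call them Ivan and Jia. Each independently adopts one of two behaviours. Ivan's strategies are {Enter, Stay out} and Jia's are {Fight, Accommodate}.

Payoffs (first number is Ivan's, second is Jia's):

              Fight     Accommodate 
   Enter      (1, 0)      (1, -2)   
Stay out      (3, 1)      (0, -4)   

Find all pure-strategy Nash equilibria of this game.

(Stay out, Fight)

(Enter, Fight): Ivan prefers Stay out (3 > 1) — not an equilibrium.
(Enter, Accommodate): Jia prefers Fight (0 > -2) — not an equilibrium.
(Stay out, Fight): Ivan gets 3 ≥ 1 from Enter, and Jia gets 1 ≥ -4 from Accommodate — Nash equilibrium.
(Stay out, Accommodate): Ivan prefers Enter (1 > 0); Jia prefers Fight (1 > -4) — not an equilibrium.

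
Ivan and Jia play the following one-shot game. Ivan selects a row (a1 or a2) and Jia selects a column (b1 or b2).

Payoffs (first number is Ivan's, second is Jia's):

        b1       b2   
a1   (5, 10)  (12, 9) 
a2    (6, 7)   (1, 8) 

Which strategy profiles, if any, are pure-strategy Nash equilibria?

(a1, b1): Ivan prefers a2 (6 > 5) — not an equilibrium.
(a1, b2): Jia prefers b1 (10 > 9) — not an equilibrium.
(a2, b1): Jia prefers b2 (8 > 7) — not an equilibrium.
(a2, b2): Ivan prefers a1 (12 > 1) — not an equilibrium.

none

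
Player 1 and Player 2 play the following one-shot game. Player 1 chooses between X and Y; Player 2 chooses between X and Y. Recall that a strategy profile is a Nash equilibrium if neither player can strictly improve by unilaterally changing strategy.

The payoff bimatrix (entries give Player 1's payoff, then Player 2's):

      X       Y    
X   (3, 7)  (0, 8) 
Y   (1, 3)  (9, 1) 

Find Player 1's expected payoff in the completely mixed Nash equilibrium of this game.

27/11

First find y, the probability Player 2 plays X, from Player 1's indifference between X and Y: 3y = y + 9(1−y), giving y = 9/11.
Since Player 1 is indifferent in equilibrium, Player 1's expected payoff equals the payoff from either row against (9/11, 2/11). Using X: 3(9/11) = 27/11.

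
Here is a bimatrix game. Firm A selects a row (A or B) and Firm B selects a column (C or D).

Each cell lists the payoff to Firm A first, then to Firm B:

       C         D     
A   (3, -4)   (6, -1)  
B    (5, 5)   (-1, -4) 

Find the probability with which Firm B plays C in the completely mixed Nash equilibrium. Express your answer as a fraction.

7/9

Let c be the probability that Firm B plays C. In a completely mixed equilibrium, Firm A must be indifferent between A and B.
Firm A's expected payoff from A is 3c + 6(1−c); from B it is 5c − (1−c).
Setting these equal: −3c + 6 = 6c − 1, so c = 7/9.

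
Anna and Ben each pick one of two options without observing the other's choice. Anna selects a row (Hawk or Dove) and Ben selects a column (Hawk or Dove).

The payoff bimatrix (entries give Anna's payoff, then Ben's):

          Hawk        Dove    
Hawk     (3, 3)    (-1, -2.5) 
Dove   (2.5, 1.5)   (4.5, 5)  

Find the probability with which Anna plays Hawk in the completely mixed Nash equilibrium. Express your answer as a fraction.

Let x be the probability that Anna plays Hawk. In a completely mixed equilibrium, Ben must be indifferent between Hawk and Dove.
Ben's expected payoff from Hawk is 3x + 1.5(1−x); from Dove it is −2.5x + 5(1−x).
Setting these equal: 1.5x + 1.5 = −7.5x + 5, so x = 7/18.

7/18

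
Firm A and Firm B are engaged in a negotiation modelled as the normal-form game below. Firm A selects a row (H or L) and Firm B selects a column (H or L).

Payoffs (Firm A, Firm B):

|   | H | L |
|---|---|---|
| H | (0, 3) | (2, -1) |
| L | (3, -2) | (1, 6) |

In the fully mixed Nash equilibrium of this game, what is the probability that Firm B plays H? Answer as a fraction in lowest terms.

Let c be the probability that Firm B plays H. In a completely mixed equilibrium, Firm A must be indifferent between H and L.
Firm A's expected payoff from H is 2(1−c); from L it is 3c + (1−c).
Setting these equal: −2c + 2 = 2c + 1, so c = 1/4.

1/4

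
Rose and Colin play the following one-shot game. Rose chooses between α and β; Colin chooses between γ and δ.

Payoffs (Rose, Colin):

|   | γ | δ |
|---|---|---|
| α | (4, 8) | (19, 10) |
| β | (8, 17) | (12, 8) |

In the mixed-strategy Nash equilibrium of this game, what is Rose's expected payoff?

First find q, the probability Colin plays γ, from Rose's indifference between α and β: 4q + 19(1−q) = 8q + 12(1−q), giving q = 7/11.
Since Rose is indifferent in equilibrium, Rose's expected payoff equals the payoff from either row against (7/11, 4/11). Using α: 4(7/11) + 19(4/11) = 104/11.

104/11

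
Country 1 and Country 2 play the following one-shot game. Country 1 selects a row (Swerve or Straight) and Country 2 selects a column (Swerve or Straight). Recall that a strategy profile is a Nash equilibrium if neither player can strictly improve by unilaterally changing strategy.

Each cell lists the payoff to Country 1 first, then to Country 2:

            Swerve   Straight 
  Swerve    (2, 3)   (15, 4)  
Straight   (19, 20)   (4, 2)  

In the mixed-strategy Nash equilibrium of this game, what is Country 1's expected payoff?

First find y, the probability Country 2 plays Swerve, from Country 1's indifference between Swerve and Straight: 2y + 15(1−y) = 19y + 4(1−y), giving y = 11/28.
Since Country 1 is indifferent in equilibrium, Country 1's expected payoff equals the payoff from either row against (11/28, 17/28). Using Swerve: 2(11/28) + 15(17/28) = 277/28.

277/28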